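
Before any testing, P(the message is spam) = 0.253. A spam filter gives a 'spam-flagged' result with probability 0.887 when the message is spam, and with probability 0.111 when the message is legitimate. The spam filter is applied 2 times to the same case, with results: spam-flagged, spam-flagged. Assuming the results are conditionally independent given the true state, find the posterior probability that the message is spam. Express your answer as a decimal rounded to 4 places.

With H the event that the message is spam, the joint likelihood of the observed sequence is P(data|H) = 0.887·0.887 = 0.78677 and P(data|¬H) = 0.111·0.111 = 0.012321.
Bayes: P(H|data) = 0.253·0.78677 / (0.253·0.78677 + 0.747·0.012321) = 0.19905/0.20826 = 0.9558.

Posterior P(H) ≈ 0.9558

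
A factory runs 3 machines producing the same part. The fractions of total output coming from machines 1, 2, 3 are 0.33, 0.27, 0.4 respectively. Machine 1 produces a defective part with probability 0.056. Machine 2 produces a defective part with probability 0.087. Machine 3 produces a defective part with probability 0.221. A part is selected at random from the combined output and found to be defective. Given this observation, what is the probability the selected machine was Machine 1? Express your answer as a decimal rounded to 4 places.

Tabulate prior·likelihood by source: [1] prior 0.33, lik 0.056, product 0.01848; [2] prior 0.27, lik 0.087, product 0.02349; [3] prior 0.4, lik 0.221, product 0.08840.
Normalizing constant = 0.13037; the posterior for Machine 1 is its product over the sum, 0.01848/0.13037 = 0.1418.

Posterior probability ≈ 0.1418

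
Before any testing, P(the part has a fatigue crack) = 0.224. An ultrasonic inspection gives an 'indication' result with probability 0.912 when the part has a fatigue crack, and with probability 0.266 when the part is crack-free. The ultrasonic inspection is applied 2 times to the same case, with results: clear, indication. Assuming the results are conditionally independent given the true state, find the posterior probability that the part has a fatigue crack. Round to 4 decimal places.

Posterior P(H) ≈ 0.1061

Let H be the event that the part has a fatigue crack; start with P(H) = 0.224. P('indication'|H) = 0.912, P('indication'|¬H) = 0.266.
Update on result 1 ('clear'): P(H) ← 0.088·0.2240 / (0.088·0.2240 + 0.734·0.7760) = 0.019712/0.58930 = 0.0335.
Update on result 2 ('indication'): P(H) ← 0.912·0.0335 / (0.912·0.0335 + 0.266·0.9665) = 0.030506/0.28761 = 0.1061.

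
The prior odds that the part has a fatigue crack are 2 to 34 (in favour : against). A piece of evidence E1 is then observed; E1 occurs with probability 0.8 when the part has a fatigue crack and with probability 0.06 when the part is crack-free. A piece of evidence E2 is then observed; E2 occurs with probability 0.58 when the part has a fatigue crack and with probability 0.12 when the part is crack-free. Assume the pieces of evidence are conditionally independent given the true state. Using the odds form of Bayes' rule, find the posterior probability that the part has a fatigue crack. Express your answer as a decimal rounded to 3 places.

Prior odds = 2/34 = 0.058824.
Likelihood ratio for E1 = 0.8/0.06 = 13.333.
Likelihood ratio for E2 = 0.58/0.12 = 4.8333.
Posterior odds = prior odds × LR₁ × LR₂ = 3.7908.
Posterior probability = odds/(1+odds) = 3.7908/4.7908 = 0.791.

Posterior probability ≈ 0.791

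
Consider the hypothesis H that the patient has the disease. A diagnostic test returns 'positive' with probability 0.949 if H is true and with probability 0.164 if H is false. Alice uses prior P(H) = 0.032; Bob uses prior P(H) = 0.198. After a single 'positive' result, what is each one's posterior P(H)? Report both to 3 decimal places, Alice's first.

P('+'|H) = 0.949, P('+'|¬H) = 0.164.
Alice: numerator 0.949·0.032 = 0.030368; evidence = 0.030368+0.164·0.968 = 0.18912; posterior = 0.161.
Bob: numerator 0.949·0.198 = 0.18790; evidence = 0.18790+0.164·0.802 = 0.31943; posterior = 0.588.

Alice: 0.161; Bob: 0.588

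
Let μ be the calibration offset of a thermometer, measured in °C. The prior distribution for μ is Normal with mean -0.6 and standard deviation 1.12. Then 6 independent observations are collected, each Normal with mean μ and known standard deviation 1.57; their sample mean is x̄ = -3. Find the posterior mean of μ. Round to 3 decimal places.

Posterior mean ≈ -2.408

With known σ, the Normal prior is conjugate. Weight on the data is w = (n/σ²)/(n/σ² + 1/τ₀²) = 2.43418/(2.43418+0.797194) = 0.75330.
Posterior mean = w·x̄ + (1−w)·μ₀ = 0.75330·-3 + 0.24670·-0.6 = -2.408.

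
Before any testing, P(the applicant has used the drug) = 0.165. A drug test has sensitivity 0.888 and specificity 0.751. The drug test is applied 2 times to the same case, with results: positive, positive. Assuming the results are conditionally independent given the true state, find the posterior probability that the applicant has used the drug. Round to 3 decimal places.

Posterior P(H) ≈ 0.715

Let H be the event that the applicant has used the drug; start with P(H) = 0.165. P('positive'|H) = 0.888, P('positive'|¬H) = 0.249.
Update on result 1 ('positive'): P(H) ← 0.888·0.1650 / (0.888·0.1650 + 0.249·0.8350) = 0.14652/0.35444 = 0.4134.
Update on result 2 ('positive'): P(H) ← 0.888·0.4134 / (0.888·0.4134 + 0.249·0.5866) = 0.36709/0.51316 = 0.7154.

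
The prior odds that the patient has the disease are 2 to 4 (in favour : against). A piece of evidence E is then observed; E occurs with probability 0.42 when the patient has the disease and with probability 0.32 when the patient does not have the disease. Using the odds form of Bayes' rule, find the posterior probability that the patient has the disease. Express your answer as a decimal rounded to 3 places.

Prior odds = 2/4 = 0.50000.
Likelihood ratio for E = 0.42/0.32 = 1.3125.
Posterior odds = prior odds × LR = 0.65625.
Posterior probability = odds/(1+odds) = 0.65625/1.6562 = 0.396.

Posterior probability ≈ 0.396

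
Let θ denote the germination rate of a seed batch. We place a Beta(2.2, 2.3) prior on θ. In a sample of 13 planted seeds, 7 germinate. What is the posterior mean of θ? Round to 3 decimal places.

Observing 7 successes and 6 failures updates Beta(2.2, 2.3) by adding the success and failure counts to the two shape parameters: α = 2.2+7 = 9.2, β = 2.3+6 = 8.3.
E[θ | data] = 9.2/(9.2+8.3) = 0.526.

Posterior mean ≈ 0.526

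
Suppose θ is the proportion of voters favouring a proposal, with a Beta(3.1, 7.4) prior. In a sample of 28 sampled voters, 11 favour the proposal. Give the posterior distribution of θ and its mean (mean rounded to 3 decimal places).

Posterior: Beta(14.1, 24.4); mean ≈ 0.366

Observing 11 successes and 17 failures updates Beta(3.1, 7.4) by adding the success and failure counts to the two shape parameters: α = 3.1+11 = 14.1, β = 7.4+17 = 24.4.
E[θ | data] = 14.1/(14.1+24.4) = 0.366.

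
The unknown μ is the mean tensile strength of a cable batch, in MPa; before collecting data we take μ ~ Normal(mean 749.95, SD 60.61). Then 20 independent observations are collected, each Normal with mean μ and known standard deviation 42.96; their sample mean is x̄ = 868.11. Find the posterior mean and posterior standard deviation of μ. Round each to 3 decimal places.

With known σ, the Normal prior is conjugate. Weight on the data is w = (n/σ²)/(n/σ² + 1/τ₀²) = 0.0108368/(0.0108368+0.00027221) = 0.97550.
Posterior mean = w·x̄ + (1−w)·μ₀ = 0.97550·868.11 + 0.024504·749.95 = 865.215. Posterior variance = 1/(0.0108368+0.00027221) = 90.0169, so SD = 9.488.

Posterior mean ≈ 865.215; posterior SD ≈ 9.488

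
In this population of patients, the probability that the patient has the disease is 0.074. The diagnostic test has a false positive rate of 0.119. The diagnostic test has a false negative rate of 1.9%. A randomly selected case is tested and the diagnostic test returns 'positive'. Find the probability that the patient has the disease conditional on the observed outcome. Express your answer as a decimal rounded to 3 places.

Let H be the event that the patient has the disease. P(H) = 0.074, so P(¬H) = 0.926. With E the 'positive' result, P(E|H) = 0.981 and P(E|¬H) = 0.119.
P(E) = 0.981·0.074 + 0.119·0.926 = 0.072594 + 0.11019 = 0.18279.
By Bayes' theorem, P(H|E) = 0.072594 / 0.18279 = 0.397.

P(H | E) ≈ 0.397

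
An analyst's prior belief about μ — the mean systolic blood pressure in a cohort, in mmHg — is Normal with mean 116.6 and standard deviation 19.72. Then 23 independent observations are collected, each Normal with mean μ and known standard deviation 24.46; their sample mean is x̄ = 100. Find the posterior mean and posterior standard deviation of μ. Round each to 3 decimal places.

Prior precision 1/τ₀² = 1/19.72² = 0.00257150; data precision n/σ² = 23/24.46² = 0.0384428.
Posterior precision = 0.00257150 + 0.0384428 = 0.0410143, giving posterior SD = 1/√0.0410143 = 4.938.
Posterior mean = (0.00257150·116.6 + 0.0384428·100) / 0.0410143 = 101.041.

Posterior mean ≈ 101.041; posterior SD ≈ 4.938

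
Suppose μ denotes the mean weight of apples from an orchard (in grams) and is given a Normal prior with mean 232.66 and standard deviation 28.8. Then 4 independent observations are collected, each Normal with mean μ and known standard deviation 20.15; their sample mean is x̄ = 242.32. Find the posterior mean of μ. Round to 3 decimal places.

Posterior mean ≈ 241.267

With known σ, the Normal prior is conjugate. Weight on the data is w = (n/σ²)/(n/σ² + 1/τ₀²) = 0.00985167/(0.00985167+0.00120563) = 0.89097.
Posterior mean = w·x̄ + (1−w)·μ₀ = 0.89097·242.32 + 0.10903·232.66 = 241.267.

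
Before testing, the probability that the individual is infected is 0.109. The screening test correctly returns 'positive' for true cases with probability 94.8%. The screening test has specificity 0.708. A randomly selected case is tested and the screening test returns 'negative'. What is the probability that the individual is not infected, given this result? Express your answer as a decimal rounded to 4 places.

Write H for 'the individual is infected'. Prior odds H:¬H = 0.109/0.891 = 0.12233. For the 'negative' outcome, the likelihood ratio is 0.052/0.708 = 0.073446.
Posterior odds = 0.12233 × 0.073446 = 0.0089850, so P(H|E) = 0.0089850/(1+0.0089850) = 0.0089. Then P(¬H|E) = 1 − 0.0089 = 0.9911.

P(¬H | E) ≈ 0.9911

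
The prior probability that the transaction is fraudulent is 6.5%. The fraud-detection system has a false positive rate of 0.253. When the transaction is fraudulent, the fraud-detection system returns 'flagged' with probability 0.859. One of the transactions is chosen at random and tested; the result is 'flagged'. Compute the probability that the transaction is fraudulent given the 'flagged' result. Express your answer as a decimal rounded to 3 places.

P(H | E) ≈ 0.191

Write H for 'the transaction is fraudulent'. Prior odds H:¬H = 0.065/0.935 = 0.069519. For the 'flagged' outcome, the likelihood ratio is 0.859/0.253 = 3.3953.
Posterior odds = 0.069519 × 3.3953 = 0.23603, so P(H|E) = 0.23603/(1+0.23603) = 0.191.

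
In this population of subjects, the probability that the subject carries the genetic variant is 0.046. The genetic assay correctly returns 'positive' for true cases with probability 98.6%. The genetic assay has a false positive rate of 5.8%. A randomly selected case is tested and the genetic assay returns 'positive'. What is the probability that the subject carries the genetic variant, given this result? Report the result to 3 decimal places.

Let H be the event that the subject carries the genetic variant. P(H) = 0.046, so P(¬H) = 0.954. With E the 'positive' result, P(E|H) = 0.986 and P(E|¬H) = 0.058.
P(E) = 0.986·0.046 + 0.058·0.954 = 0.045356 + 0.055332 = 0.10069.
By Bayes' theorem, P(H|E) = 0.045356 / 0.10069 = 0.450.

P(H | E) ≈ 0.450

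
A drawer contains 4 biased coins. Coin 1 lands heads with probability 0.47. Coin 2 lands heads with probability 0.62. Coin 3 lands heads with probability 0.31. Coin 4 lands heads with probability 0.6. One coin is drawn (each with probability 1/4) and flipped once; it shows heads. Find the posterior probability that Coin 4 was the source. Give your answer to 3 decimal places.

Posterior probability ≈ 0.300

P(heads|C1) = 0.47; P(heads|C2) = 0.62; P(heads|C3) = 0.31; P(heads|C4) = 0.6.
Prior × likelihood for each source: 0.25·0.47=0.1175, 0.25·0.62=0.1550, 0.25·0.31=0.07750, 0.25·0.6=0.1500. Summing gives P(heads) = 0.50000.
P(Coin 4 | heads) = 0.1500 / 0.50000 = 0.300.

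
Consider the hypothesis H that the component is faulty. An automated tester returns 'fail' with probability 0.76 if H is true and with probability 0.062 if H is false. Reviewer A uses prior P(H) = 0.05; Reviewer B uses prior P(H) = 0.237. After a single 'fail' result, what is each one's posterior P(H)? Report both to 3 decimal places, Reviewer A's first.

Reviewer A: 0.392; Reviewer B: 0.792

The likelihood ratio for a 'fail' result is 0.76/0.062 = 12.258.
Reviewer A: prior odds 0.05/0.95 = 0.052632; posterior odds 0.64516; posterior probability 0.392.
Reviewer B: prior odds 0.237/0.763 = 0.31062; posterior odds 3.8076; posterior probability 0.792.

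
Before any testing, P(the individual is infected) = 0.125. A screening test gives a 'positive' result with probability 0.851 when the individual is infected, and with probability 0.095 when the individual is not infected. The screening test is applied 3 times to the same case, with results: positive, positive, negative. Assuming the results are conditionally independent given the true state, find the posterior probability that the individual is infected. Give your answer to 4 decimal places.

Let H be the event that the individual is infected; start with P(H) = 0.125. P('positive'|H) = 0.851, P('positive'|¬H) = 0.095.
Update on result 1 ('positive'): P(H) ← 0.851·0.1250 / (0.851·0.1250 + 0.095·0.8750) = 0.10637/0.18950 = 0.5613.
Update on result 2 ('positive'): P(H) ← 0.851·0.5613 / (0.851·0.5613 + 0.095·0.4387) = 0.47771/0.51938 = 0.9198.
Update on result 3 ('negative'): P(H) ← 0.149·0.9198 / (0.149·0.9198 + 0.905·0.0802) = 0.13705/0.20966 = 0.6537.

Posterior P(H) ≈ 0.6537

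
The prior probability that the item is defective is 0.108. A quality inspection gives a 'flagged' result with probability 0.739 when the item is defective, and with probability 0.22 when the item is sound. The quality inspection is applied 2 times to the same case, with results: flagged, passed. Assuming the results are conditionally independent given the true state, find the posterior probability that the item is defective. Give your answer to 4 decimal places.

Posterior P(H) ≈ 0.1198

With H the event that the item is defective, the joint likelihood of the observed sequence is P(data|H) = 0.739·0.261 = 0.19288 and P(data|¬H) = 0.22·0.78 = 0.17160.
Bayes: P(H|data) = 0.108·0.19288 / (0.108·0.19288 + 0.892·0.17160) = 0.020831/0.17390 = 0.1198.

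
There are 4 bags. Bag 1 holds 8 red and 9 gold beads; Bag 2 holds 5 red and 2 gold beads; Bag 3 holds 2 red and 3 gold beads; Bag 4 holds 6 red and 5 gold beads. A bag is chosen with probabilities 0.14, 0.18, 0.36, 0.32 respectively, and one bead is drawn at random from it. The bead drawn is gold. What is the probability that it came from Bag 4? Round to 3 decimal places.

P(gold|Bag 1) = 0.5294; P(gold|Bag 2) = 0.2857; P(gold|Bag 3) = 0.6; P(gold|Bag 4) = 0.4545.
Prior × likelihood for each source: 0.14·0.5294=0.07412, 0.18·0.2857=0.05143, 0.36·0.6=0.2160, 0.32·0.4545=0.1455. Summing gives P(gold) = 0.48700.
P(Bag 4 | gold) = 0.1455 / 0.48700 = 0.299.

Posterior probability ≈ 0.299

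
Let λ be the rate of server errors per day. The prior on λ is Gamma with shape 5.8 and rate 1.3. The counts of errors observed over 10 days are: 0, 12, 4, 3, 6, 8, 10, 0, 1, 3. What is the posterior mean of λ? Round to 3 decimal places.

Total count ∑xᵢ = 47 over n = 10 days.
Gamma is conjugate to the Poisson likelihood: posterior is Gamma(shape = 5.8+47 = 52.8, rate = 1.3+10 = 11.3).
Posterior mean = shape/rate = 52.8/11.3 = 4.673.

Posterior mean ≈ 4.673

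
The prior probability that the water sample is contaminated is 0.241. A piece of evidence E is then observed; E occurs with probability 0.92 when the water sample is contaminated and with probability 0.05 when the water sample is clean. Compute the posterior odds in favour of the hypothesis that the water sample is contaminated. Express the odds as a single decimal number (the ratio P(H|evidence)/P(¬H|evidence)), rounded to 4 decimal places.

Posterior odds ≈ 5.8424

Prior odds = 0.241/(1−0.241) = 0.31752.
Likelihood ratio for E = 0.92/0.05 = 18.400.
Posterior odds = prior odds × LR = 5.8424.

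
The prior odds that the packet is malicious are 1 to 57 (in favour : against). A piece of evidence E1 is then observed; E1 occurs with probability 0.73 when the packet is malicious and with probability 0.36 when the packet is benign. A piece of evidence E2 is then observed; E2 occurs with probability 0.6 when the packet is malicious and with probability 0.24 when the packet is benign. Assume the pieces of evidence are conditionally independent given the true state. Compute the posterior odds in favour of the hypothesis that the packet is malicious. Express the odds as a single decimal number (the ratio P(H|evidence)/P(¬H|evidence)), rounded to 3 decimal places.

Posterior odds ≈ 0.089

Prior odds = 1/57 = 0.017544.
Likelihood ratio for E1 = 0.73/0.36 = 2.0278.
Likelihood ratio for E2 = 0.6/0.24 = 2.5000.
Posterior odds = prior odds × LR₁ × LR₂ = 0.088938.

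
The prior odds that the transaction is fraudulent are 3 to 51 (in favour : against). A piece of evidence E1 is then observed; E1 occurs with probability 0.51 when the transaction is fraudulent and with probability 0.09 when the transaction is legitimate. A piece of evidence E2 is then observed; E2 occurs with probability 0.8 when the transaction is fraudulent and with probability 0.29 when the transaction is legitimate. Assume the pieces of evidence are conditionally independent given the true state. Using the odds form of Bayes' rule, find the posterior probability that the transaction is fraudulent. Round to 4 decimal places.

Prior odds = 3/51 = 0.058824. In log-odds, ln(0.058824) = -2.8332.
Add log likelihood ratios: ln(5.6667) + ln(2.7586) = 2.7493.
Posterior log-odds = -0.083881, so posterior odds = exp(-0.083881) = 0.91954. Converting, P(H|E) = 0.91954/1.9195 = 0.4790.

Posterior probability ≈ 0.4790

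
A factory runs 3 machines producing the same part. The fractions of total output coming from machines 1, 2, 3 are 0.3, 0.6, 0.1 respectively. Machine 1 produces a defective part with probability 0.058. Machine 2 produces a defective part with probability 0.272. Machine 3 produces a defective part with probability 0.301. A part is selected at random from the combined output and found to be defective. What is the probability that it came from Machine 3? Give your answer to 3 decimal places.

Posterior probability ≈ 0.143

Tabulate prior·likelihood by source: [1] prior 0.3, lik 0.058, product 0.01740; [2] prior 0.6, lik 0.272, product 0.1632; [3] prior 0.1, lik 0.301, product 0.03010.
Normalizing constant = 0.21070; the posterior for Machine 3 is its product over the sum, 0.03010/0.21070 = 0.143.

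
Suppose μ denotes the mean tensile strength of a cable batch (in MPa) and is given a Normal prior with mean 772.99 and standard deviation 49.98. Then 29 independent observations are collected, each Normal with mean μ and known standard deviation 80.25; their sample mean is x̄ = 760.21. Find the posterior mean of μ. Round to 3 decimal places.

With known σ, the Normal prior is conjugate. Weight on the data is w = (n/σ²)/(n/σ² + 1/τ₀²) = 0.00450306/(0.00450306+0.00040032) = 0.91836.
Posterior mean = w·x̄ + (1−w)·μ₀ = 0.91836·760.21 + 0.081642·772.99 = 761.253.

Posterior mean ≈ 761.253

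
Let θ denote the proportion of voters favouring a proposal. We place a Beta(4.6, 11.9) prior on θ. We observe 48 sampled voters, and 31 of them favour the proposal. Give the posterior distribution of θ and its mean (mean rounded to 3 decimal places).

Observing 31 successes and 17 failures updates Beta(4.6, 11.9) by adding the success and failure counts to the two shape parameters: α = 4.6+31 = 35.6, β = 11.9+17 = 28.9.
Posterior mean = α/(α+β) = 35.6/64.5 = 0.552.

Posterior: Beta(35.6, 28.9); mean ≈ 0.552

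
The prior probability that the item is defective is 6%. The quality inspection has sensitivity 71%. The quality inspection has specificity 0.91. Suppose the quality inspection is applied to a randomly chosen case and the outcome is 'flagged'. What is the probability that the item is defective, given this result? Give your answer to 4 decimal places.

P(H | E) ≈ 0.3349

Let H be the event that the item is defective. P(H) = 0.06, so P(¬H) = 0.94. With E the 'flagged' result, P(E|H) = 0.71 and P(E|¬H) = 0.09.
P(E) = 0.71·0.06 + 0.09·0.94 = 0.042600 + 0.084600 = 0.12720.
By Bayes' theorem, P(H|E) = 0.042600 / 0.12720 = 0.3349.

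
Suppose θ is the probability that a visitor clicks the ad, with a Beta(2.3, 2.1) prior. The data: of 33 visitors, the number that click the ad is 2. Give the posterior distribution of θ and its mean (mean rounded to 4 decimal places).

Observing 2 successes and 31 failures updates Beta(2.3, 2.1) by adding the success and failure counts to the two shape parameters: α = 2.3+2 = 4.3, β = 2.1+31 = 33.1.
E[θ | data] = 4.3/(4.3+33.1) = 0.1150.

Posterior: Beta(4.3, 33.1); mean ≈ 0.1150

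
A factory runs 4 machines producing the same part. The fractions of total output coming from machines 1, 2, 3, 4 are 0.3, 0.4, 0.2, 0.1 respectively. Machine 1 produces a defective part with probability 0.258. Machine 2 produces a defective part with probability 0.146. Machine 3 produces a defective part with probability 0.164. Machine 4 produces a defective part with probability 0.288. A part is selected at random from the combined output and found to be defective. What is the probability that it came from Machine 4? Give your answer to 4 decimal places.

Tabulate prior·likelihood by source: [1] prior 0.3, lik 0.258, product 0.07740; [2] prior 0.4, lik 0.146, product 0.05840; [3] prior 0.2, lik 0.164, product 0.03280; [4] prior 0.1, lik 0.288, product 0.02880.
Normalizing constant = 0.19740; the posterior for Machine 4 is its product over the sum, 0.02880/0.19740 = 0.1459.

Posterior probability ≈ 0.1459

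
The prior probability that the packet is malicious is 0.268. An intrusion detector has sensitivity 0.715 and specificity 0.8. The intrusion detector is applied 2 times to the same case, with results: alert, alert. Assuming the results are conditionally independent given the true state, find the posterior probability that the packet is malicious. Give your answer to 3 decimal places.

Posterior P(H) ≈ 0.824

With H the event that the packet is malicious, the joint likelihood of the observed sequence is P(data|H) = 0.715·0.715 = 0.51122 and P(data|¬H) = 0.2·0.2 = 0.040000.
Bayes: P(H|data) = 0.268·0.51122 / (0.268·0.51122 + 0.732·0.040000) = 0.13701/0.16629 = 0.8239.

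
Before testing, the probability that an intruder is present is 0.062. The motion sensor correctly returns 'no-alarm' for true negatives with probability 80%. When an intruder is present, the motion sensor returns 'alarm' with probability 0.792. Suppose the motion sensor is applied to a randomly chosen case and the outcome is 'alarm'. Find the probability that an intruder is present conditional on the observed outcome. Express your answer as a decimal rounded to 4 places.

P(H | E) ≈ 0.2074

Write H for 'an intruder is present'. Prior odds H:¬H = 0.062/0.938 = 0.066098. For the 'alarm' outcome, the likelihood ratio is 0.792/0.2 = 3.9600.
Posterior odds = 0.066098 × 3.9600 = 0.26175, so P(H|E) = 0.26175/(1+0.26175) = 0.2074.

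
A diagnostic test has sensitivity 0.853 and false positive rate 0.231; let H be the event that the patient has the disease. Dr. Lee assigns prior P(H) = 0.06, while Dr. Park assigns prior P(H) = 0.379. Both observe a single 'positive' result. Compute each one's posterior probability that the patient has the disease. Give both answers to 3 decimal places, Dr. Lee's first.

Dr. Lee: 0.191; Dr. Park: 0.693

The likelihood ratio for a 'positive' result is 0.853/0.231 = 3.6926.
Dr. Lee: prior odds 0.06/0.94 = 0.063830; posterior odds 0.23570; posterior probability 0.191.
Dr. Park: prior odds 0.379/0.621 = 0.61031; posterior odds 2.2536; posterior probability 0.693.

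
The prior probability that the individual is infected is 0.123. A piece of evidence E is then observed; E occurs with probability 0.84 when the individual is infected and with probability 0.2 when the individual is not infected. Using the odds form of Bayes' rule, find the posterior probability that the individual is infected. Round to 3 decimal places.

Posterior probability ≈ 0.371

Prior odds = 0.123/(1−0.123) = 0.14025. In log-odds, ln(0.14025) = -1.9643.
Add log likelihood ratio: ln(4.2000) = 1.4351.
Posterior log-odds = -0.52924, so posterior odds = exp(-0.52924) = 0.58905. Converting, P(H|E) = 0.58905/1.5891 = 0.371.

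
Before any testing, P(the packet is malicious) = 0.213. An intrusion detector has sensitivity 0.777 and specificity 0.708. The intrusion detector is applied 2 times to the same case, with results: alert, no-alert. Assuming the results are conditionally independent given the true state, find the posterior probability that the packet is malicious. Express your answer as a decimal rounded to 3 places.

Posterior P(H) ≈ 0.185

Let H be the event that the packet is malicious; start with P(H) = 0.213. P('alert'|H) = 0.777, P('alert'|¬H) = 0.292.
Update on result 1 ('alert'): P(H) ← 0.777·0.2130 / (0.777·0.2130 + 0.292·0.7870) = 0.16550/0.39531 = 0.4187.
Update on result 2 ('no-alert'): P(H) ← 0.223·0.4187 / (0.223·0.4187 + 0.708·0.5813) = 0.093363/0.50495 = 0.1849.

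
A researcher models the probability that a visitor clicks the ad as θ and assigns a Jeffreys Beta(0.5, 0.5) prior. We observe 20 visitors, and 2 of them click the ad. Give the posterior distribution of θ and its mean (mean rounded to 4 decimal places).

The binomial likelihood is conjugate to the Beta prior: with 2 successes and 18 failures, the posterior is Beta(0.5+2, 0.5+18) = Beta(2.5, 18.5).
E[θ | data] = 2.5/(2.5+18.5) = 0.1190.

Posterior: Beta(2.5, 18.5); mean ≈ 0.1190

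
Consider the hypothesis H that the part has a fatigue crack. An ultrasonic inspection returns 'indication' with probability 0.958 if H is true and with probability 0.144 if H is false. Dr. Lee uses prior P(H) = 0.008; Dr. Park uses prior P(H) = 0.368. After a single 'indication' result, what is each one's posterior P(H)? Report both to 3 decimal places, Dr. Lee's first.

The likelihood ratio for an 'indication' result is 0.958/0.144 = 6.6528.
Dr. Lee: prior odds 0.008/0.992 = 0.0080645; posterior odds 0.053651; posterior probability 0.051.
Dr. Park: prior odds 0.368/0.632 = 0.58228; posterior odds 3.8738; posterior probability 0.795.

Dr. Lee: 0.051; Dr. Park: 0.795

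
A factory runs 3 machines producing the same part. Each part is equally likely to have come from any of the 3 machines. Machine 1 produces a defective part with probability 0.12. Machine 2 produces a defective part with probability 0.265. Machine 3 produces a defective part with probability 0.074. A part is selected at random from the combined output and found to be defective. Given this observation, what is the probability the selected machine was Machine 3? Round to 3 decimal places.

Tabulate prior·likelihood by source: [1] prior 0.333333, lik 0.12, product 0.04000; [2] prior 0.333333, lik 0.265, product 0.08833; [3] prior 0.333333, lik 0.074, product 0.02467.
Normalizing constant = 0.15300; the posterior for Machine 3 is its product over the sum, 0.02467/0.15300 = 0.161.

Posterior probability ≈ 0.161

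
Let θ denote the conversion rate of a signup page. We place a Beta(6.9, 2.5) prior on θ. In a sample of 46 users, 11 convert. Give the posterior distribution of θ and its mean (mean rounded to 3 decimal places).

Posterior: Beta(17.9, 37.5); mean ≈ 0.323

The binomial likelihood is conjugate to the Beta prior: with 11 successes and 35 failures, the posterior is Beta(6.9+11, 2.5+35) = Beta(17.9, 37.5).
Posterior mean = α/(α+β) = 17.9/55.4 = 0.323.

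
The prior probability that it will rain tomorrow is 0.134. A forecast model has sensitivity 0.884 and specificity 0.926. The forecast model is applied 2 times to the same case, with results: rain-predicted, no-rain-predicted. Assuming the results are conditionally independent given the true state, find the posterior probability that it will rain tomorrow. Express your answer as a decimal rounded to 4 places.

With H the event that it will rain tomorrow, the joint likelihood of the observed sequence is P(data|H) = 0.884·0.116 = 0.10254 and P(data|¬H) = 0.074·0.926 = 0.068524.
Bayes: P(H|data) = 0.134·0.10254 / (0.134·0.10254 + 0.866·0.068524) = 0.013741/0.073083 = 0.1880.

Posterior P(H) ≈ 0.1880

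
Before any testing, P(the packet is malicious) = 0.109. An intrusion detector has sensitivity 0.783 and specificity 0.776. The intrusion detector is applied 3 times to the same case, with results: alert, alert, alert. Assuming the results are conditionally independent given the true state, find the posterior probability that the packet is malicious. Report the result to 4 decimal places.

Posterior P(H) ≈ 0.8394

With H the event that the packet is malicious, the joint likelihood of the observed sequence is P(data|H) = 0.783·0.783·0.783 = 0.48005 and P(data|¬H) = 0.224·0.224·0.224 = 0.011239.
Bayes: P(H|data) = 0.109·0.48005 / (0.109·0.48005 + 0.891·0.011239) = 0.052325/0.062340 = 0.8394.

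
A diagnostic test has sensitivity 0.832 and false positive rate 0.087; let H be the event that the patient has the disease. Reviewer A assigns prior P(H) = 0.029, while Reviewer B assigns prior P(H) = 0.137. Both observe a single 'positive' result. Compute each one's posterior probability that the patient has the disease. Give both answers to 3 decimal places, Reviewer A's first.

The likelihood ratio for a 'positive' result is 0.832/0.087 = 9.5632.
Reviewer A: prior odds 0.029/0.971 = 0.029866; posterior odds 0.28562; posterior probability 0.222.
Reviewer B: prior odds 0.137/0.863 = 0.15875; posterior odds 1.5181; posterior probability 0.603.

Reviewer A: 0.222; Reviewer B: 0.603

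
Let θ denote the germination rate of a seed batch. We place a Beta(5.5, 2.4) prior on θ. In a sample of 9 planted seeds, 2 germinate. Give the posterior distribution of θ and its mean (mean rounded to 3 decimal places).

Observing 2 successes and 7 failures updates Beta(5.5, 2.4) by adding the success and failure counts to the two shape parameters: α = 5.5+2 = 7.5, β = 2.4+7 = 9.4.
Posterior mean = α/(α+β) = 7.5/16.9 = 0.444.

Posterior: Beta(7.5, 9.4); mean ≈ 0.444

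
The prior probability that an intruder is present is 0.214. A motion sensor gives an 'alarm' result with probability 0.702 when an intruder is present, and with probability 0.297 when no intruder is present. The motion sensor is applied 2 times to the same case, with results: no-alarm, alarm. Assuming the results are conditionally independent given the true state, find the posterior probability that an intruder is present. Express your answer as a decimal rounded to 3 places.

Let H be the event that an intruder is present; start with P(H) = 0.214. P('alarm'|H) = 0.702, P('alarm'|¬H) = 0.297.
Update on result 1 ('no-alarm'): P(H) ← 0.298·0.2140 / (0.298·0.2140 + 0.703·0.7860) = 0.063772/0.61633 = 0.1035.
Update on result 2 ('alarm'): P(H) ← 0.702·0.1035 / (0.702·0.1035 + 0.297·0.8965) = 0.072636/0.33891 = 0.2143.

Posterior P(H) ≈ 0.214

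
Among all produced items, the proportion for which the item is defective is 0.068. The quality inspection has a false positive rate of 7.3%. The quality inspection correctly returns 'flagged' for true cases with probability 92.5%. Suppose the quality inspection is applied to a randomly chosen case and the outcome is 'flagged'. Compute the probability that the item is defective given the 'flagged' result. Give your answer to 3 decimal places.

P(H | E) ≈ 0.480

Let H be the event that the item is defective. P(H) = 0.068, so P(¬H) = 0.932. With E the 'flagged' result, P(E|H) = 0.925 and P(E|¬H) = 0.073.
P(E) = 0.925·0.068 + 0.073·0.932 = 0.062900 + 0.068036 = 0.13094.
By Bayes' theorem, P(H|E) = 0.062900 / 0.13094 = 0.480.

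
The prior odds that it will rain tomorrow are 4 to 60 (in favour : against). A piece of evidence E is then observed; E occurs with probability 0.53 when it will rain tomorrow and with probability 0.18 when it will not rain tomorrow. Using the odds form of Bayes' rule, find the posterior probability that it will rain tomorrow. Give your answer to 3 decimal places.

Posterior probability ≈ 0.164

Prior odds = 4/60 = 0.066667.
Likelihood ratio for E = 0.53/0.18 = 2.9444.
Posterior odds = prior odds × LR = 0.19630.
Posterior probability = odds/(1+odds) = 0.19630/1.1963 = 0.164.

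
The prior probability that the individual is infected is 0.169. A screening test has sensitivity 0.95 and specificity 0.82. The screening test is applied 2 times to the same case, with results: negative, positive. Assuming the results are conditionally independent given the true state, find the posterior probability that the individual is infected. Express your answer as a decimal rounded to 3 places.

With H the event that the individual is infected, the joint likelihood of the observed sequence is P(data|H) = 0.05·0.95 = 0.047500 and P(data|¬H) = 0.82·0.18 = 0.14760.
Bayes: P(H|data) = 0.169·0.047500 / (0.169·0.047500 + 0.831·0.14760) = 0.0080275/0.13068 = 0.0614.

Posterior P(H) ≈ 0.061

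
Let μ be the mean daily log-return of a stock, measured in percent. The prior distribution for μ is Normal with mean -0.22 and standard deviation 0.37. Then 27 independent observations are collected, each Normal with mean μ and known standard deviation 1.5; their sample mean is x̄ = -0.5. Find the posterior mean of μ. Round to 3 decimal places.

Prior precision 1/τ₀² = 1/0.37² = 7.30460; data precision n/σ² = 27/1.5² = 12.0000.
Posterior precision = 7.30460 + 12.0000 = 19.3046.
Posterior mean = (7.30460·-0.22 + 12.0000·-0.5) / 19.3046 = -0.394.

Posterior mean ≈ -0.394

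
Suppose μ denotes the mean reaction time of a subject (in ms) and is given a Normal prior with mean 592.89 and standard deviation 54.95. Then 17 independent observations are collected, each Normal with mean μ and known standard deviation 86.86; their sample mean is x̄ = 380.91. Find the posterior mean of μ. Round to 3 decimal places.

Posterior mean ≈ 408.074

With known σ, the Normal prior is conjugate. Weight on the data is w = (n/σ²)/(n/σ² + 1/τ₀²) = 0.00225325/(0.00225325+0.00033118) = 0.87186.
Posterior mean = w·x̄ + (1−w)·μ₀ = 0.87186·380.91 + 0.12814·592.89 = 408.074.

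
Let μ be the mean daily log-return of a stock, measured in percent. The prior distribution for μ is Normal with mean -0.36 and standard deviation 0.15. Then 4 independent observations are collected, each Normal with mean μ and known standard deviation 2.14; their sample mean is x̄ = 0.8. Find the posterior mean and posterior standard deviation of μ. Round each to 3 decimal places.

With known σ, the Normal prior is conjugate. Weight on the data is w = (n/σ²)/(n/σ² + 1/τ₀²) = 0.873439/(0.873439+44.4444) = 0.019274.
Posterior mean = w·x̄ + (1−w)·μ₀ = 0.019274·0.8 + 0.98073·-0.36 = -0.338. Posterior variance = 1/(0.873439+44.4444) = 0.0220663, so SD = 0.149.

Posterior mean ≈ -0.338; posterior SD ≈ 0.149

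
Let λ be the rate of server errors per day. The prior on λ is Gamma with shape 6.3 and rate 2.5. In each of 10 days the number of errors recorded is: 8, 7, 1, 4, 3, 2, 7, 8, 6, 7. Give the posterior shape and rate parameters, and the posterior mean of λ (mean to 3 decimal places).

Posterior: Gamma(shape=59.3, rate=12.5); mean ≈ 4.744

The Poisson likelihood adds the total count to the shape and the number of exposure periods to the rate. Here ∑xᵢ = 53 and n = 10, so shape 6.3→59.3 and rate 2.5→12.5.
Posterior mean = shape/rate = 59.3/12.5 = 4.744.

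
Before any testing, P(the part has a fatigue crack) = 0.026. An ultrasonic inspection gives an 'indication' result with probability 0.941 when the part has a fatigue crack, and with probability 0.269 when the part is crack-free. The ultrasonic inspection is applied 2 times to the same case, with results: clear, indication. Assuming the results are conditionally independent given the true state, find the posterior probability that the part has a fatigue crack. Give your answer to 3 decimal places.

Posterior P(H) ≈ 0.007

Let H be the event that the part has a fatigue crack; start with P(H) = 0.026. P('indication'|H) = 0.941, P('indication'|¬H) = 0.269.
Update on result 1 ('clear'): P(H) ← 0.059·0.0260 / (0.059·0.0260 + 0.731·0.9740) = 0.0015340/0.71353 = 0.0021.
Update on result 2 ('indication'): P(H) ← 0.941·0.0021 / (0.941·0.0021 + 0.269·0.9979) = 0.0020230/0.27044 = 0.0075.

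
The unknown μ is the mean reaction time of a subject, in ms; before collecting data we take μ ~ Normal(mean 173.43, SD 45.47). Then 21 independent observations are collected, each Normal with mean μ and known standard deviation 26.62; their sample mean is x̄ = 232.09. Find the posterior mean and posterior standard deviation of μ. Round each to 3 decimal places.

Prior precision 1/τ₀² = 1/45.47² = 0.00048367; data precision n/σ² = 21/26.62² = 0.0296349.
Posterior precision = 0.00048367 + 0.0296349 = 0.0301186, giving posterior SD = 1/√0.0301186 = 5.762.
Posterior mean = (0.00048367·173.43 + 0.0296349·232.09) / 0.0301186 = 231.148.

Posterior mean ≈ 231.148; posterior SD ≈ 5.762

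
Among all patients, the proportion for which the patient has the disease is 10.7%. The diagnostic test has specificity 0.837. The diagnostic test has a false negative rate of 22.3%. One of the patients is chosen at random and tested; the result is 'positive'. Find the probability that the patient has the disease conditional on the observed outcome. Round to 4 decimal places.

P(H | E) ≈ 0.3635

Let H be the event that the patient has the disease. P(H) = 0.107, so P(¬H) = 0.893. With E the 'positive' result, P(E|H) = 0.777 and P(E|¬H) = 0.163.
P(E) = 0.777·0.107 + 0.163·0.893 = 0.083139 + 0.14556 = 0.22870.
By Bayes' theorem, P(H|E) = 0.083139 / 0.22870 = 0.3635.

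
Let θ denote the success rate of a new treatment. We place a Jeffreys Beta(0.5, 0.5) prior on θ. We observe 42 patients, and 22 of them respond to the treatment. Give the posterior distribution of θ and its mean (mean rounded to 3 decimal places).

Posterior: Beta(22.5, 20.5); mean ≈ 0.523

Observing 22 successes and 20 failures updates Beta(0.5, 0.5) by adding the success and failure counts to the two shape parameters: α = 0.5+22 = 22.5, β = 0.5+20 = 20.5.
Posterior mean = α/(α+β) = 22.5/43 = 0.523.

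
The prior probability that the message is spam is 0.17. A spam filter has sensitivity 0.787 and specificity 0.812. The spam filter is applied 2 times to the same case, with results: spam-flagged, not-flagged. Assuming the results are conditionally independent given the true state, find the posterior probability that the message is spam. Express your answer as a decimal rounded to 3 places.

With H the event that the message is spam, the joint likelihood of the observed sequence is P(data|H) = 0.787·0.213 = 0.16763 and P(data|¬H) = 0.188·0.812 = 0.15266.
Bayes: P(H|data) = 0.17·0.16763 / (0.17·0.16763 + 0.83·0.15266) = 0.028497/0.15520 = 0.1836.

Posterior P(H) ≈ 0.184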